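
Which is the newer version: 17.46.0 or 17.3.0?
17.46.0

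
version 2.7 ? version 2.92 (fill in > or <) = <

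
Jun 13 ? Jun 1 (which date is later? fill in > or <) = >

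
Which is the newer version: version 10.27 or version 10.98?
version 10.98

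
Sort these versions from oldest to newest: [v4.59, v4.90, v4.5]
[v4.5, v4.59, v4.90]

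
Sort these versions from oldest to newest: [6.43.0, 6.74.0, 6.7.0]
[6.7.0, 6.43.0, 6.74.0]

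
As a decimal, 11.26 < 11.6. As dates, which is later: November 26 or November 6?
November 26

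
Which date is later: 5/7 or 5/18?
5/18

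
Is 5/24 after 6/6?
No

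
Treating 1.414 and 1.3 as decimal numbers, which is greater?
1.414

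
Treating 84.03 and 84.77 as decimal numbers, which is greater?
84.77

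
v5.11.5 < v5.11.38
True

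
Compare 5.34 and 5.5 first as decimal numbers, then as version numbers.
As decimals: 5.34 < 5.5. As versions: v5.34 > v5.5 (minor version 34 > 5).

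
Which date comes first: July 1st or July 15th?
July 1st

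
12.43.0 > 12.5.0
True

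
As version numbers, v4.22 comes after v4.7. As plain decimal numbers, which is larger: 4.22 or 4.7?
4.7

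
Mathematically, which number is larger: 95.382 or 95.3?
95.382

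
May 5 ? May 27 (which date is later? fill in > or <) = <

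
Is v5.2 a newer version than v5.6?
No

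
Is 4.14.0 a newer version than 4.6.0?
Yes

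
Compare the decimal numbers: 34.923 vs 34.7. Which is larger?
34.923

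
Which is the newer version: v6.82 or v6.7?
v6.82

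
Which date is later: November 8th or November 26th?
November 26th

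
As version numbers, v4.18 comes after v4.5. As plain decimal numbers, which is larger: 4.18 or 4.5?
4.5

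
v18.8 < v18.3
False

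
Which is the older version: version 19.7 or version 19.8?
version 19.7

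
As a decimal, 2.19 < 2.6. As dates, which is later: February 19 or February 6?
February 19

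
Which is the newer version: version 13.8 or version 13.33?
version 13.33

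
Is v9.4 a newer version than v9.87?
No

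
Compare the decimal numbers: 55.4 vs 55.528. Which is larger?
55.528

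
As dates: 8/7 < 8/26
True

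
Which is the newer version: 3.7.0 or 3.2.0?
3.7.0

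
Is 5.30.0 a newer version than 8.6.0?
No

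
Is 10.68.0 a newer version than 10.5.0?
Yes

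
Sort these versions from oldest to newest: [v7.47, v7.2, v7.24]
[v7.2, v7.24, v7.47]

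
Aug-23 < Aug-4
False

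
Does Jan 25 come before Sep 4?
Yes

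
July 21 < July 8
False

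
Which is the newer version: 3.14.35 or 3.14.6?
3.14.35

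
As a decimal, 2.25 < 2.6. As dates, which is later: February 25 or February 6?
February 25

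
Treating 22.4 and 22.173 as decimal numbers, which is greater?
22.4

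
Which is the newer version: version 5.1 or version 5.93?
version 5.93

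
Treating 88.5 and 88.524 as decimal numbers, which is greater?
88.524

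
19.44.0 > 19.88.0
False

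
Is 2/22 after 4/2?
No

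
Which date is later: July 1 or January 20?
July 1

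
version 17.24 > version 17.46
False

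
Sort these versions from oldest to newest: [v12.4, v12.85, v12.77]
[v12.4, v12.77, v12.85]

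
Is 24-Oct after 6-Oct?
Yes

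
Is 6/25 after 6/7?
Yes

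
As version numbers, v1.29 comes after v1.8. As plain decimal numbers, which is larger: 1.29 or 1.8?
1.8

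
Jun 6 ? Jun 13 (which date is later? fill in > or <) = <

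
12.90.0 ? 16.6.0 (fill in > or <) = <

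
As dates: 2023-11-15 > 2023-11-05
True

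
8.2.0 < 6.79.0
False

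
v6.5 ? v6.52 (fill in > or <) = <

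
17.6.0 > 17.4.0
True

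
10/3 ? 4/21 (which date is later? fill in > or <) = >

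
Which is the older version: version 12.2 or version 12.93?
version 12.2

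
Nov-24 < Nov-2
False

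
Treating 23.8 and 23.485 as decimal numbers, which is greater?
23.8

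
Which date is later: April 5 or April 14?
April 14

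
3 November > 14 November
False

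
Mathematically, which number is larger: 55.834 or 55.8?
55.834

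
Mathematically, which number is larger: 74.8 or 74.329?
74.8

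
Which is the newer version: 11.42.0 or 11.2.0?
11.42.0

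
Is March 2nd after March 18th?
No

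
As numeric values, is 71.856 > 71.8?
True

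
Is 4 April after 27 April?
No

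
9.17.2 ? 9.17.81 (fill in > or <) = <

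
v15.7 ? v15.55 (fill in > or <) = <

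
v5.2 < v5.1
False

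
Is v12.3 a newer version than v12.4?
No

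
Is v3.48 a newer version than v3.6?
Yes. Version numbers are compared segment by segment as integers, not as decimals: minor version 48 > 6, so v3.48 > v3.6 (even though the decimal 3.48 < 3.6).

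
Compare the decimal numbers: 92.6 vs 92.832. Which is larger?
92.832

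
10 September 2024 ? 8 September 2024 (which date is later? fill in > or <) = >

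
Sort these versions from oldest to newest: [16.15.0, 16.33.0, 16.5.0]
[16.5.0, 16.15.0, 16.33.0]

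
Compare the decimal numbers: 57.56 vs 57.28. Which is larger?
57.56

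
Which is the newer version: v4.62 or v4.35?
v4.62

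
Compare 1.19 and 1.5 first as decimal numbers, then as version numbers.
As decimals: 1.19 < 1.5. As versions: v1.19 > v1.5 (minor version 19 > 5).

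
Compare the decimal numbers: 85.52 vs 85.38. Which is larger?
85.52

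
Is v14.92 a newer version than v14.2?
Yes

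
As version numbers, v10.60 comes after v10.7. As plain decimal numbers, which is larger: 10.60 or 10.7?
10.7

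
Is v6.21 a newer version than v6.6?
Yes. Version numbers are compared segment by segment as integers, not as decimals: minor version 21 > 6, so v6.21 > v6.6 (even though the decimal 6.21 < 6.6).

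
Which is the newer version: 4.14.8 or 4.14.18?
4.14.18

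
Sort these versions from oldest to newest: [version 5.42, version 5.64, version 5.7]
[version 5.7, version 5.42, version 5.64]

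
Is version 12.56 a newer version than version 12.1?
Yes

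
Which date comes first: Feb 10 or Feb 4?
Feb 4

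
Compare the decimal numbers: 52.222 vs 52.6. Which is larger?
52.6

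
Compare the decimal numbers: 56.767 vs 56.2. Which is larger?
56.767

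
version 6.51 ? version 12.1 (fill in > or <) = <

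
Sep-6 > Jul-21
True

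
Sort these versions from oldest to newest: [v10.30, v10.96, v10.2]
[v10.2, v10.30, v10.96]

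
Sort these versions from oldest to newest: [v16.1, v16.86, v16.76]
[v16.1, v16.76, v16.86]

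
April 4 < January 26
False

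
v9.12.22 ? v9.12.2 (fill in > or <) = >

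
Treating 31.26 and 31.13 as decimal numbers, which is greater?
31.26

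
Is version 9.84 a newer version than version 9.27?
Yes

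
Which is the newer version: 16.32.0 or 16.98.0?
16.98.0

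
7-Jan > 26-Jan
False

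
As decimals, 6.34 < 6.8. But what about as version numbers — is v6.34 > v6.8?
True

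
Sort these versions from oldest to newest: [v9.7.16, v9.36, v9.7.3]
[v9.7.3, v9.7.16, v9.36]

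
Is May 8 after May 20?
No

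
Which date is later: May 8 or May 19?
May 19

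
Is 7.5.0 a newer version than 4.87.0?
Yes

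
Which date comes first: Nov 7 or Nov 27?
Nov 7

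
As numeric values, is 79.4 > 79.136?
True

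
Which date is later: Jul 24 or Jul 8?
Jul 24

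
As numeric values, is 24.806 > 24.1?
True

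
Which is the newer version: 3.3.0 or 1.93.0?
3.3.0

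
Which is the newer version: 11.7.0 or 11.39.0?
11.39.0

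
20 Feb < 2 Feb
False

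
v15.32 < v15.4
False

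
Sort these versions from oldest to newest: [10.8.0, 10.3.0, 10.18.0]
[10.3.0, 10.8.0, 10.18.0]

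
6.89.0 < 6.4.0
False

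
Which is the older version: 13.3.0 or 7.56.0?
7.56.0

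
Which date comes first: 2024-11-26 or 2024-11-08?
2024-11-08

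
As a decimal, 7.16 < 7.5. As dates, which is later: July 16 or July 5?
July 16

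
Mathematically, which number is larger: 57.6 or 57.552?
57.6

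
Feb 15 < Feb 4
False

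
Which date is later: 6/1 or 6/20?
6/20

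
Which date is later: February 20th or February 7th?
February 20th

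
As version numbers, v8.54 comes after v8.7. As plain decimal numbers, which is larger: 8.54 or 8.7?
8.7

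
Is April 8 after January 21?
Yes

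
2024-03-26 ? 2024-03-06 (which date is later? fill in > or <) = >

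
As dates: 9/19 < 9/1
False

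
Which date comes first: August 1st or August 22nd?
August 1st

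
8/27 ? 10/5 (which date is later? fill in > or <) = <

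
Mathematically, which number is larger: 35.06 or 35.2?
35.2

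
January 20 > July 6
False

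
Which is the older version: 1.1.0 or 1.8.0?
1.1.0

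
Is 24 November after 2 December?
No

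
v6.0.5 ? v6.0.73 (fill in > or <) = <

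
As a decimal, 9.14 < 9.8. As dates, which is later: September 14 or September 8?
September 14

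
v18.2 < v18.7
True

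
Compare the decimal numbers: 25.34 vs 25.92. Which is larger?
25.92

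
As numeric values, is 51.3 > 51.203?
True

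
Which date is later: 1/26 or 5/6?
5/6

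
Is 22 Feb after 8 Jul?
No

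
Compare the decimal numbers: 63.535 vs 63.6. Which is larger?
63.6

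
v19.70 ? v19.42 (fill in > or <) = >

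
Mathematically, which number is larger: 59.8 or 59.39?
59.8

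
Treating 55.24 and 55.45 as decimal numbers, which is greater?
55.45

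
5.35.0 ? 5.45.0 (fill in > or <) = <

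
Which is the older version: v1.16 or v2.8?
v1.16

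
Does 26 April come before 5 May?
Yes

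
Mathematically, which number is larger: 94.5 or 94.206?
94.5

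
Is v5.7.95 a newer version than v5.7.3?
Yes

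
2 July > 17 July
False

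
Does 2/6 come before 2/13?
Yes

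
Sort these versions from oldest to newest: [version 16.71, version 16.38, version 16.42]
[version 16.38, version 16.42, version 16.71]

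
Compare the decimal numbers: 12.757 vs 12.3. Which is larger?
12.757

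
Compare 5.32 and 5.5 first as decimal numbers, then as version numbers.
As decimals: 5.32 < 5.5. As versions: v5.32 > v5.5 (minor version 32 > 5).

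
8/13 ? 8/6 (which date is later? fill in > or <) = >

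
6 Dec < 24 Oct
False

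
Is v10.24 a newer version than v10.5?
Yes. Version numbers are compared segment by segment as integers, not as decimals: minor version 24 > 5, so v10.24 > v10.5 (even though the decimal 10.24 < 10.5).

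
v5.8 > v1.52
True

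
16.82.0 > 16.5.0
True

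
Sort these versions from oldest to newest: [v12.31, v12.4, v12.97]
[v12.4, v12.31, v12.97]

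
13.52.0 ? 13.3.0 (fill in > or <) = >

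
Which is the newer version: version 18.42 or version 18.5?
version 18.42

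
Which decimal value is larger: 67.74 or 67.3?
67.74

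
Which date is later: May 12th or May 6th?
May 12th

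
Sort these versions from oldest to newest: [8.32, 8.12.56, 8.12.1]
[8.12.1, 8.12.56, 8.32]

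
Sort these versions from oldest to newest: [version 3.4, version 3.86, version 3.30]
[version 3.4, version 3.30, version 3.86]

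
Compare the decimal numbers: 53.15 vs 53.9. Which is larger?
53.9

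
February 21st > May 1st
False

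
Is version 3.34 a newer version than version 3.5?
Yes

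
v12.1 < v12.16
True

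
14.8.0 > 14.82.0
False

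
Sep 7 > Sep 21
False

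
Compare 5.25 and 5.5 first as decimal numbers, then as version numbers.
As decimals: 5.25 < 5.5. As versions: v5.25 > v5.5 (minor version 25 > 5).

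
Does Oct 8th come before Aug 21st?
No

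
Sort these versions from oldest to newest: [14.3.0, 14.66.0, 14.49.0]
[14.3.0, 14.49.0, 14.66.0]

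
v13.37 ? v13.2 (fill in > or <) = >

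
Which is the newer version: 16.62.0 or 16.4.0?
16.62.0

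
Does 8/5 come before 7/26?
No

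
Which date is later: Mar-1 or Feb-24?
Mar-1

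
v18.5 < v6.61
False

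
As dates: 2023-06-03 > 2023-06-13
False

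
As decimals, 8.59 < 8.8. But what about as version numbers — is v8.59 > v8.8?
True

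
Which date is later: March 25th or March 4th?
March 25th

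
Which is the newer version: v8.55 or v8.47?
v8.55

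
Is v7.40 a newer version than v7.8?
Yes. Version numbers are compared segment by segment as integers, not as decimals: minor version 40 > 8, so v7.40 > v7.8 (even though the decimal 7.40 < 7.8).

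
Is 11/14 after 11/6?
Yes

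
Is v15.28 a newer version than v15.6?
Yes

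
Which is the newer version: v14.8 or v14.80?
v14.80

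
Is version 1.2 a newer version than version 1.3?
No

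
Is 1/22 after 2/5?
No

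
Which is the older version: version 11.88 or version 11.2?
version 11.2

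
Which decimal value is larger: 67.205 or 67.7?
67.7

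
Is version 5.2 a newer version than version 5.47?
No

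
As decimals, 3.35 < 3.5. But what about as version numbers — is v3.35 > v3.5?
True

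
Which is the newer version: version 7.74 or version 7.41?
version 7.74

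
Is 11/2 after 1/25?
Yes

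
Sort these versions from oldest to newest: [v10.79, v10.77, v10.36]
[v10.36, v10.77, v10.79]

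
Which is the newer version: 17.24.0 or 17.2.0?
17.24.0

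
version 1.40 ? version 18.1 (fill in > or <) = <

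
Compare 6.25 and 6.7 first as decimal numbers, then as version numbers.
As decimals: 6.25 < 6.7. As versions: v6.25 > v6.7 (minor version 25 > 7).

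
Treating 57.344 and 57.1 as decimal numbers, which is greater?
57.344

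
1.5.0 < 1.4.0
False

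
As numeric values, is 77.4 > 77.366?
True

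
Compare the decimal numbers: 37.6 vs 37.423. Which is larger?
37.6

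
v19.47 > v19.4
True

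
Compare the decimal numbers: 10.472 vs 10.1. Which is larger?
10.472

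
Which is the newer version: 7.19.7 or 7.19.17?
7.19.17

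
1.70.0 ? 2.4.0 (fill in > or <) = <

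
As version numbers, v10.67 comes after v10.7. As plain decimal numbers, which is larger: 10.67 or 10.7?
10.7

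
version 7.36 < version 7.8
False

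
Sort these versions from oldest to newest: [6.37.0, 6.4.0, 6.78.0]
[6.4.0, 6.37.0, 6.78.0]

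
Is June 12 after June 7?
Yes. Day 12 comes after day 7 in June — this is a date comparison, not a decimal one (the decimal 6.12 would be smaller than 6.7).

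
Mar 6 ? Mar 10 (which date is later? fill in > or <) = <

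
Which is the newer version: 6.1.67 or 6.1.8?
6.1.67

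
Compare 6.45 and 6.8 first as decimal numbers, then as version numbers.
As decimals: 6.45 < 6.8. As versions: v6.45 > v6.8 (minor version 45 > 8).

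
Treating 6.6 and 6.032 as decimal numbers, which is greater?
6.6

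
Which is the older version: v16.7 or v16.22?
v16.7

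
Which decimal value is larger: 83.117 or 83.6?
83.6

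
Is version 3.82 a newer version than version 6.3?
No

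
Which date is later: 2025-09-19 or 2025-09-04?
2025-09-19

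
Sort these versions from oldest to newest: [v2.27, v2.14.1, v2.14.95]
[v2.14.1, v2.14.95, v2.27]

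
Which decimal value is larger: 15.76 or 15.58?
15.76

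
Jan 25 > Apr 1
False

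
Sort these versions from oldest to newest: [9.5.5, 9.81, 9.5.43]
[9.5.5, 9.5.43, 9.81]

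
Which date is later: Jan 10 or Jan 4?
Jan 10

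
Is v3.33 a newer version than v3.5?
Yes. Version numbers are compared segment by segment as integers, not as decimals: minor version 33 > 5, so v3.33 > v3.5 (even though the decimal 3.33 < 3.5).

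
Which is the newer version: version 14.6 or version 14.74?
version 14.74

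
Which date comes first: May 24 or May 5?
May 5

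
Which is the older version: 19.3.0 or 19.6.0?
19.3.0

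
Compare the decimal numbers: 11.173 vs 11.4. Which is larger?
11.4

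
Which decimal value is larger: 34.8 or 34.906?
34.906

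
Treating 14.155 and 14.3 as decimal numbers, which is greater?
14.3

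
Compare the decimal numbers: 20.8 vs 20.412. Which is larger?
20.8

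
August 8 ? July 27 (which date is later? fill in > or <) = >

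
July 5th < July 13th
True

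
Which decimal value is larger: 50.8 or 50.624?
50.8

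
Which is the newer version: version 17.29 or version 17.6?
version 17.29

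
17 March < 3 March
False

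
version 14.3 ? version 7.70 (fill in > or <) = >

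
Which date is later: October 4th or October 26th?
October 26th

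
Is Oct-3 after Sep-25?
Yes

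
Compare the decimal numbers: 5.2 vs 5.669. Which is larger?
5.669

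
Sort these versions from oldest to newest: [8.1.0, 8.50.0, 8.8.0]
[8.1.0, 8.8.0, 8.50.0]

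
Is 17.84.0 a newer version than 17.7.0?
Yes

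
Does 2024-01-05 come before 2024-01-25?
Yes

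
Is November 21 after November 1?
Yes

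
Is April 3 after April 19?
No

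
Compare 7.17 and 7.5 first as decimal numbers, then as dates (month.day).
As decimals: 7.17 < 7.5. As dates: 7/17 is later than 7/5 (day 17 > day 5).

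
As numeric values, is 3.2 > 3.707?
False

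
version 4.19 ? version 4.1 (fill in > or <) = >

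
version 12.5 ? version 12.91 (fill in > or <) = <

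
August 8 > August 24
False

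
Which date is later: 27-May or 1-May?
27-May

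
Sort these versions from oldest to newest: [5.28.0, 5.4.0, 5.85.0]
[5.4.0, 5.28.0, 5.85.0]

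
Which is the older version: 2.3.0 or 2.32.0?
2.3.0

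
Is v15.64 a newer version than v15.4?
Yes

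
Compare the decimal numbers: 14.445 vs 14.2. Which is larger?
14.445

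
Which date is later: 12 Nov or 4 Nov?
12 Nov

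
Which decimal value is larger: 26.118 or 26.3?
26.3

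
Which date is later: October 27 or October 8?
October 27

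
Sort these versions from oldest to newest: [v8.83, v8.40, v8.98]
[v8.40, v8.83, v8.98]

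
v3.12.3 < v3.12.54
True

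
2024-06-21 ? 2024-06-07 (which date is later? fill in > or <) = >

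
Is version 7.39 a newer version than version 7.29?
Yes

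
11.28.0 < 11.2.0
False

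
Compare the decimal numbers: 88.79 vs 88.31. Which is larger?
88.79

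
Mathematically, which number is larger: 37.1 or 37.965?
37.965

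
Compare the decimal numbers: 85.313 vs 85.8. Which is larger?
85.8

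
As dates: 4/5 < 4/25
True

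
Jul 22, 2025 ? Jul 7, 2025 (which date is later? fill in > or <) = >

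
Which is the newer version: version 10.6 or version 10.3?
version 10.6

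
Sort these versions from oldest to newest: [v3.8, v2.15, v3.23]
[v2.15, v3.8, v3.23]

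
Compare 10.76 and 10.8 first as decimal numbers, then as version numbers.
As decimals: 10.76 < 10.8. As versions: v10.76 > v10.8 (minor version 76 > 8).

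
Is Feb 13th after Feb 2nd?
Yes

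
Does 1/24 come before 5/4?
Yes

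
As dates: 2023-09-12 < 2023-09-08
False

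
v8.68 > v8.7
True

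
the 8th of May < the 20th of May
True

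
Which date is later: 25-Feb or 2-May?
2-May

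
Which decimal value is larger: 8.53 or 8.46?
8.53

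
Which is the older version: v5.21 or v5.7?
v5.7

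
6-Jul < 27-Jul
True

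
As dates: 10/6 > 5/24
True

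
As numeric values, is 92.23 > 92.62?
False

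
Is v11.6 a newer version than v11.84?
No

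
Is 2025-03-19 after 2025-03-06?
Yes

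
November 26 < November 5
False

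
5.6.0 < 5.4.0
False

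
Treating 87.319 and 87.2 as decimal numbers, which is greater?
87.319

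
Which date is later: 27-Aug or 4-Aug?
27-Aug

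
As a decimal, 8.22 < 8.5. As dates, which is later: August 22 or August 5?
August 22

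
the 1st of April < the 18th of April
True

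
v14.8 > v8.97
True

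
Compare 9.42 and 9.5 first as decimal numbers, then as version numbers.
As decimals: 9.42 < 9.5. As versions: v9.42 > v9.5 (minor version 42 > 5).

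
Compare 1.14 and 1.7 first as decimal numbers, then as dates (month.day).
As decimals: 1.14 < 1.7. As dates: 1/14 is later than 1/7 (day 14 > day 7).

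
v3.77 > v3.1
True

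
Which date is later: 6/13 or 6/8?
6/13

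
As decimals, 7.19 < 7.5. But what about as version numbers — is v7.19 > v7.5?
True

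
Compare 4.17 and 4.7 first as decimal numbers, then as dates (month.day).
As decimals: 4.17 < 4.7. As dates: 4/17 is later than 4/7 (day 17 > day 7).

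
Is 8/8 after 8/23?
No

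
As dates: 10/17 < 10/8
False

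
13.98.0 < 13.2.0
False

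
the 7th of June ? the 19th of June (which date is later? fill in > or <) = <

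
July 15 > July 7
True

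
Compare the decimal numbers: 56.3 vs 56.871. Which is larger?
56.871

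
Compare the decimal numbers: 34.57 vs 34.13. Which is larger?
34.57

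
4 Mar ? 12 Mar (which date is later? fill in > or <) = <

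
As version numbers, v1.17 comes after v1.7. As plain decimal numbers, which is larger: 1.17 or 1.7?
1.7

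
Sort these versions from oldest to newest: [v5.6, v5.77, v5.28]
[v5.6, v5.28, v5.77]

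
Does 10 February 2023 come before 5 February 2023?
No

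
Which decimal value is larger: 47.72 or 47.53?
47.72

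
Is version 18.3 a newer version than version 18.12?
No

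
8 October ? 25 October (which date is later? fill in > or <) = <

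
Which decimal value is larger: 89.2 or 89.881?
89.881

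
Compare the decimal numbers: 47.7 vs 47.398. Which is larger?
47.7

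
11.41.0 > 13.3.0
False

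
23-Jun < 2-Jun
False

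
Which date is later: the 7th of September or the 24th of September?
the 24th of September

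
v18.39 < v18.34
False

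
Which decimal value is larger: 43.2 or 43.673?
43.673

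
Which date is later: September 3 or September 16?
September 16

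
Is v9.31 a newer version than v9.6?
Yes. Version numbers are compared segment by segment as integers, not as decimals: minor version 31 > 6, so v9.31 > v9.6 (even though the decimal 9.31 < 9.6).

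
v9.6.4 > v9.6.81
False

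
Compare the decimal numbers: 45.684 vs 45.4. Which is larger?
45.684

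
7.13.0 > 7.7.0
True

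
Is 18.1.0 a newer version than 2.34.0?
Yes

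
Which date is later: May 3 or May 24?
May 24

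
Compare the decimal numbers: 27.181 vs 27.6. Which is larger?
27.6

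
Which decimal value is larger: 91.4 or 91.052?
91.4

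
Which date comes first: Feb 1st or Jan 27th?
Jan 27th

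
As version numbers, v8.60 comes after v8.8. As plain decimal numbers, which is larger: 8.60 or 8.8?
8.8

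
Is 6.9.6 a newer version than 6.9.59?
No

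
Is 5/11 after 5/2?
Yes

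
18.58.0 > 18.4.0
True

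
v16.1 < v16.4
True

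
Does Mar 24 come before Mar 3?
No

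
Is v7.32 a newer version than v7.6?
Yes. Version numbers are compared segment by segment as integers, not as decimals: minor version 32 > 6, so v7.32 > v7.6 (even though the decimal 7.32 < 7.6).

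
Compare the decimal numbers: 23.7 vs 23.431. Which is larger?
23.7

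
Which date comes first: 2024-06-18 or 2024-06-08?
2024-06-08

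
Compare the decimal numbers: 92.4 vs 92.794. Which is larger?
92.794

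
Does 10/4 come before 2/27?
No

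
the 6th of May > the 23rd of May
False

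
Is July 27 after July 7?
Yes. Day 27 comes after day 7 in July — this is a date comparison, not a decimal one (the decimal 7.27 would be smaller than 7.7).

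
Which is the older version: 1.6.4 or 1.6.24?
1.6.4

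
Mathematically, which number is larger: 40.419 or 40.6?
40.6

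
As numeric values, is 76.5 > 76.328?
True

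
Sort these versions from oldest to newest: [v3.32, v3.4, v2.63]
[v2.63, v3.4, v3.32]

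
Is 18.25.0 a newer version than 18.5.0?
Yes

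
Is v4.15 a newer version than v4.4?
Yes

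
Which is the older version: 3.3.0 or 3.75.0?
3.3.0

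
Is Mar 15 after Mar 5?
Yes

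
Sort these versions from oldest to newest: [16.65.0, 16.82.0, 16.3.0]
[16.3.0, 16.65.0, 16.82.0]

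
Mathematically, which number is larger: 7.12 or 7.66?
7.66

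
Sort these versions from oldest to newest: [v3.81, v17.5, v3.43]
[v3.43, v3.81, v17.5]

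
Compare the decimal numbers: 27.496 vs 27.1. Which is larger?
27.496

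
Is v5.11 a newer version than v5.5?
Yes. Version numbers are compared segment by segment as integers, not as decimals: minor version 11 > 5, so v5.11 > v5.5 (even though the decimal 5.11 < 5.5).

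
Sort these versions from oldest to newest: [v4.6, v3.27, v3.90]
[v3.27, v3.90, v4.6]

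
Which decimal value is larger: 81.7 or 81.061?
81.7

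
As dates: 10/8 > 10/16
False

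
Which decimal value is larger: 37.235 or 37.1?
37.235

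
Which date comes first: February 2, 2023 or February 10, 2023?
February 2, 2023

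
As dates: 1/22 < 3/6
True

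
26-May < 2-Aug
True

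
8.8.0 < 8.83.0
True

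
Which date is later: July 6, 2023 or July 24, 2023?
July 24, 2023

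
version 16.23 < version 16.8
False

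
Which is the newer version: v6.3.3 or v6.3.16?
v6.3.16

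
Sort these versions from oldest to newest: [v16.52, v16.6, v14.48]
[v14.48, v16.6, v16.52]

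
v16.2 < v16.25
True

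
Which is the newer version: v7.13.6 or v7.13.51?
v7.13.51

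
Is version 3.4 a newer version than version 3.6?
No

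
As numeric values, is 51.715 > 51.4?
True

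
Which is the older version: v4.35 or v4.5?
v4.5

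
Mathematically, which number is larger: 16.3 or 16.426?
16.426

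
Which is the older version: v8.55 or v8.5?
v8.5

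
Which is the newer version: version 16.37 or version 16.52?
version 16.52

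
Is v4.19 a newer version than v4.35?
No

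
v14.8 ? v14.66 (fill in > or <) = <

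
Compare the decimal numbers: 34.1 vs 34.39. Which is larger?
34.39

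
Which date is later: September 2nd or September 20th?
September 20th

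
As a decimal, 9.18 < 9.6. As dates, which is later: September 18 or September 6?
September 18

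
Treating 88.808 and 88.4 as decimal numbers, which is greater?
88.808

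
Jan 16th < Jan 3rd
False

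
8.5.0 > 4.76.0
True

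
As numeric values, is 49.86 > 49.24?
True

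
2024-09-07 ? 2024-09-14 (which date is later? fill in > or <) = <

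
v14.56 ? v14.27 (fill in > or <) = >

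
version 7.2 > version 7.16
False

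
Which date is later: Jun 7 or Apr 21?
Jun 7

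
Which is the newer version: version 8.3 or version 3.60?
version 8.3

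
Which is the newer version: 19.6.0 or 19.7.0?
19.7.0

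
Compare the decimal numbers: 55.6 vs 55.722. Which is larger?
55.722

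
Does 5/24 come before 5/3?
No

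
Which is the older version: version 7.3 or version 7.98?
version 7.3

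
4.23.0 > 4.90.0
False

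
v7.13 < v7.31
True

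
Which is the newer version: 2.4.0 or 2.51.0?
2.51.0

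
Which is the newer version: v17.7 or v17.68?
v17.68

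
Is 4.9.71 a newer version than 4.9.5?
Yes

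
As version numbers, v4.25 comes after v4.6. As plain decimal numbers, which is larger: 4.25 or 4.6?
4.6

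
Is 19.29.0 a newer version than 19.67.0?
No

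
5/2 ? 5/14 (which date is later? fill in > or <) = <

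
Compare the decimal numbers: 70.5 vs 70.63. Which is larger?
70.63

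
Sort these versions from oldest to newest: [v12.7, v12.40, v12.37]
[v12.7, v12.37, v12.40]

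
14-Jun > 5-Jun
True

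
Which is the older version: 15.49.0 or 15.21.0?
15.21.0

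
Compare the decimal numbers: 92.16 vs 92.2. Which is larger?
92.2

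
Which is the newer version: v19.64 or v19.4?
v19.64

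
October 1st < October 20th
True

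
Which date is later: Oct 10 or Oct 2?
Oct 10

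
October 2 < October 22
True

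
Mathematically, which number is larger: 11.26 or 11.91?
11.91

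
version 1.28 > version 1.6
True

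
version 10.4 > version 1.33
True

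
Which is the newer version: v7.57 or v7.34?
v7.57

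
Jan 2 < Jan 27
True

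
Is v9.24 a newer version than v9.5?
Yes. Version numbers are compared segment by segment as integers, not as decimals: minor version 24 > 5, so v9.24 > v9.5 (even though the decimal 9.24 < 9.5).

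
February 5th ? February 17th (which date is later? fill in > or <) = <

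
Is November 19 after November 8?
Yes. Day 19 comes after day 8 in November — this is a date comparison, not a decimal one (the decimal 11.19 would be smaller than 11.8).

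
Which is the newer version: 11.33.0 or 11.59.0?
11.59.0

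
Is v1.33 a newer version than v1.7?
Yes. Version numbers are compared segment by segment as integers, not as decimals: minor version 33 > 7, so v1.33 > v1.7 (even though the decimal 1.33 < 1.7).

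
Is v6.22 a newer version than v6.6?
Yes. Version numbers are compared segment by segment as integers, not as decimals: minor version 22 > 6, so v6.22 > v6.6 (even though the decimal 6.22 < 6.6).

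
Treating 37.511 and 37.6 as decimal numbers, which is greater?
37.6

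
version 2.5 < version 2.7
True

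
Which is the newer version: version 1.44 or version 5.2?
version 5.2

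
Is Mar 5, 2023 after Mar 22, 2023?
No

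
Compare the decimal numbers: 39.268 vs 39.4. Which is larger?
39.4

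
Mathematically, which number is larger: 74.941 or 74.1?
74.941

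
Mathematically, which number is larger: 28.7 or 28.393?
28.7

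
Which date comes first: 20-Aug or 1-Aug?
1-Aug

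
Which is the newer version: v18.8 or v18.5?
v18.8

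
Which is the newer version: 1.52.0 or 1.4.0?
1.52.0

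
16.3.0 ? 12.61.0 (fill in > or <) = >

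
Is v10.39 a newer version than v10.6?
Yes. Version numbers are compared segment by segment as integers, not as decimals: minor version 39 > 6, so v10.39 > v10.6 (even though the decimal 10.39 < 10.6).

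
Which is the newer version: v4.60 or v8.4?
v8.4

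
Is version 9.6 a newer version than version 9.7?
No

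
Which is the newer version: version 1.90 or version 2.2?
version 2.2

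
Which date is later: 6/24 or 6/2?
6/24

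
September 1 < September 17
True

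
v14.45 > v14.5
True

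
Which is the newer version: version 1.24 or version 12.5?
version 12.5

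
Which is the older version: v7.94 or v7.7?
v7.7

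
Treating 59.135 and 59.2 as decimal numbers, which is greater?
59.2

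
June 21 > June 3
True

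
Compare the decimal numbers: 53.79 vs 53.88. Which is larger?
53.88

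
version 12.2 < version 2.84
False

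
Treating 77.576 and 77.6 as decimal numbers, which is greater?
77.6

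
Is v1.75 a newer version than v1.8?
Yes. Version numbers are compared segment by segment as integers, not as decimals: minor version 75 > 8, so v1.75 > v1.8 (even though the decimal 1.75 < 1.8).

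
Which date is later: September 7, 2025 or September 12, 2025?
September 12, 2025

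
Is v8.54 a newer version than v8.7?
Yes. Version numbers are compared segment by segment as integers, not as decimals: minor version 54 > 7, so v8.54 > v8.7 (even though the decimal 8.54 < 8.7).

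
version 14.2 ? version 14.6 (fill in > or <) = <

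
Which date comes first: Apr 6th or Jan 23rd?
Jan 23rd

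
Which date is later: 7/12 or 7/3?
7/12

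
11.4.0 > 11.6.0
False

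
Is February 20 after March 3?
No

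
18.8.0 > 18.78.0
False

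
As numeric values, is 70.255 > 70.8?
False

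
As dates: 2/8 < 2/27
True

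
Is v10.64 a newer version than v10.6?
Yes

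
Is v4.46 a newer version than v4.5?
Yes. Version numbers are compared segment by segment as integers, not as decimals: minor version 46 > 5, so v4.46 > v4.5 (even though the decimal 4.46 < 4.5).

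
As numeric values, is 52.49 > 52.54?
False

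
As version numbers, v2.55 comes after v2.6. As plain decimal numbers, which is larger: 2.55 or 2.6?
2.6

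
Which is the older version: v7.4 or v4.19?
v4.19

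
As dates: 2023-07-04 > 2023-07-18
False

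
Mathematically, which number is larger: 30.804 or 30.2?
30.804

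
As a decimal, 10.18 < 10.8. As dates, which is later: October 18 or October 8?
October 18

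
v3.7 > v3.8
False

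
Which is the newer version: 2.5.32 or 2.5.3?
2.5.32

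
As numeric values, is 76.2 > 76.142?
True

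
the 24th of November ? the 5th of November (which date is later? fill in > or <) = >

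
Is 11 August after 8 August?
Yes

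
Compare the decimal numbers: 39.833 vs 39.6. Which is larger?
39.833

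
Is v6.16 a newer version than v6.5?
Yes. Version numbers are compared segment by segment as integers, not as decimals: minor version 16 > 5, so v6.16 > v6.5 (even though the decimal 6.16 < 6.5).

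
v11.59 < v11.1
False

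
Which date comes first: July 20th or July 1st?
July 1st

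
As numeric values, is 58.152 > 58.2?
False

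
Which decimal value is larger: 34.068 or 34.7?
34.7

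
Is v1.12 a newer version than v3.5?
No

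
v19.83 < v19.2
False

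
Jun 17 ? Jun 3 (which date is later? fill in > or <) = >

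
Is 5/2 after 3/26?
Yes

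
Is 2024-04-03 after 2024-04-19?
No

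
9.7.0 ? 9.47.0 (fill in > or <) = <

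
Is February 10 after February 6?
Yes. Day 10 comes after day 6 in February — this is a date comparison, not a decimal one (the decimal 2.10 would be smaller than 2.6).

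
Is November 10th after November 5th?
Yes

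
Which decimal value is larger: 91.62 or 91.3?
91.62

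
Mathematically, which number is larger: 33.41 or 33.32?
33.41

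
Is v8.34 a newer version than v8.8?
Yes. Version numbers are compared segment by segment as integers, not as decimals: minor version 34 > 8, so v8.34 > v8.8 (even though the decimal 8.34 < 8.8).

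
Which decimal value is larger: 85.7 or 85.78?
85.78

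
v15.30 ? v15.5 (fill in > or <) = >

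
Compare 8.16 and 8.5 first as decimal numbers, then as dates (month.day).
As decimals: 8.16 < 8.5. As dates: 8/16 is later than 8/5 (day 16 > day 5).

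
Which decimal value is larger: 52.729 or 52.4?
52.729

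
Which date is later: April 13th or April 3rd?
April 13th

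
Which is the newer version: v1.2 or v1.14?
v1.14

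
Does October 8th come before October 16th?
Yes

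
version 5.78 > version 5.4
True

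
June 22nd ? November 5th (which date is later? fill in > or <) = <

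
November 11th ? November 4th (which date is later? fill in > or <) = >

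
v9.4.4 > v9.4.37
False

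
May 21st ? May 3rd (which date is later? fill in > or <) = >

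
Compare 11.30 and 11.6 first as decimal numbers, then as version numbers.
As decimals: 11.30 < 11.6. As versions: v11.30 > v11.6 (minor version 30 > 6).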